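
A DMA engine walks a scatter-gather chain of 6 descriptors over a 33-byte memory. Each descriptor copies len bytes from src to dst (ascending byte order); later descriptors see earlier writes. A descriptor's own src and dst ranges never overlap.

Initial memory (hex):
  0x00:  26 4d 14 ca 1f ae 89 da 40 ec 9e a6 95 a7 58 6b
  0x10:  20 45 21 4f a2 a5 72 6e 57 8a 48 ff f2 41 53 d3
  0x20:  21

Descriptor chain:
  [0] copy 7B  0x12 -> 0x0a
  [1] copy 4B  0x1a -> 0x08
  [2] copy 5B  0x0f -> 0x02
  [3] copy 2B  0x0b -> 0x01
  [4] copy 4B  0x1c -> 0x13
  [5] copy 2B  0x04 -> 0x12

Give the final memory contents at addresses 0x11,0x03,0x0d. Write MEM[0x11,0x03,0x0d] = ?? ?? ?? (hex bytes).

D0: mem[0x0a..0x10] <- [21 4f a2 a5 72 6e 57]
D1: mem[0x08..0x0b] <- [48 ff f2 41]
D2: mem[0x02..0x06] <- [6e 57 45 21 4f]
D3: mem[0x01..0x02] <- [41 a2]
D4: mem[0x13..0x16] <- [f2 41 53 d3]
D5: mem[0x12..0x13] <- [45 21]
query mem[0x11]=0x45, mem[0x03]=0x57, mem[0x0d]=0xa5

MEM[0x11,0x03,0x0d] = 45 57 a5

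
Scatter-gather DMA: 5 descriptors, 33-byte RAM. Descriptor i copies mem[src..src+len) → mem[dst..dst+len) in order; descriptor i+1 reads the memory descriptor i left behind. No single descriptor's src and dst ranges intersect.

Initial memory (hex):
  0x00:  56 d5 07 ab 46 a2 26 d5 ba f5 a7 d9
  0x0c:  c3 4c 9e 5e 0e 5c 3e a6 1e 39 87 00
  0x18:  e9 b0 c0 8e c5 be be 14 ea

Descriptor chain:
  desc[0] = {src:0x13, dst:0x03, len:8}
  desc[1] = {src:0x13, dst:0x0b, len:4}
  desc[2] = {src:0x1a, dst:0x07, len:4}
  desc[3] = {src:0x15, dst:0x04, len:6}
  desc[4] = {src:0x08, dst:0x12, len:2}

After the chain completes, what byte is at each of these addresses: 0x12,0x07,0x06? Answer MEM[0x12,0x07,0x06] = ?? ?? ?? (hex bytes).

MEM[0x12,0x07,0x06] = b0 e9 00

[0] 0x13->0x03 len=8 : a6 1e 39 87 00 e9 b0 c0
[1] 0x13->0x0b len=4 : a6 1e 39 87
[2] 0x1a->0x07 len=4 : c0 8e c5 be
[3] 0x15->0x04 len=6 : 39 87 00 e9 b0 c0
[4] 0x08->0x12 len=2 : b0 c0
query mem[0x12]=0xb0, mem[0x07]=0xe9, mem[0x06]=0x00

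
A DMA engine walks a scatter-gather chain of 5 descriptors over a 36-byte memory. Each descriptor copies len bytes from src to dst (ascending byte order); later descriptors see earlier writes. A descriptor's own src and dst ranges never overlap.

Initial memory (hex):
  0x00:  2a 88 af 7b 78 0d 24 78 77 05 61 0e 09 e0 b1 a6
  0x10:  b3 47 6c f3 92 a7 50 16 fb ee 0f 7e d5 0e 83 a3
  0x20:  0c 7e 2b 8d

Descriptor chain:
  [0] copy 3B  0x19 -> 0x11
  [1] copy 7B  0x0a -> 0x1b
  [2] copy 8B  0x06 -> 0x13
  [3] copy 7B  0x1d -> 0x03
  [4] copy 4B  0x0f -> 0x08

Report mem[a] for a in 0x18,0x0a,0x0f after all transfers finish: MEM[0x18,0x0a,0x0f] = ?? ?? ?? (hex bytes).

MEM[0x18,0x0a,0x0f] = 0e ee a6

D0: mem[0x11..0x13] <- [ee 0f 7e]
D1: mem[0x1b..0x21] <- [61 0e 09 e0 b1 a6 b3]
D2: mem[0x13..0x1a] <- [24 78 77 05 61 0e 09 e0]
D3: mem[0x03..0x09] <- [09 e0 b1 a6 b3 2b 8d]
D4: mem[0x08..0x0b] <- [a6 b3 ee 0f]
query mem[0x18]=0x0e, mem[0x0a]=0xee, mem[0x0f]=0xa6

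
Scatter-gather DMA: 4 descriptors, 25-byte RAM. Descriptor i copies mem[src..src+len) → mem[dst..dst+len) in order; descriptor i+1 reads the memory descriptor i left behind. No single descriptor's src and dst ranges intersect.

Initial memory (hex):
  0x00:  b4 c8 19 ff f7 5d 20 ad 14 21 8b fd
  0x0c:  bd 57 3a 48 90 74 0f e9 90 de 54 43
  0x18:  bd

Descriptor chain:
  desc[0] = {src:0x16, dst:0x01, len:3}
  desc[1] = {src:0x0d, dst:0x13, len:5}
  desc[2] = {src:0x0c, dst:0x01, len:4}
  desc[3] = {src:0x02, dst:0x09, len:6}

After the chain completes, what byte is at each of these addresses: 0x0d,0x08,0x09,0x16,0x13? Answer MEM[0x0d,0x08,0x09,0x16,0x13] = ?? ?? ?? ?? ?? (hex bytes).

[0] 0x16->0x01 len=3 : 54 43 bd
[1] 0x0d->0x13 len=5 : 57 3a 48 90 74
[2] 0x0c->0x01 len=4 : bd 57 3a 48
[3] 0x02->0x09 len=6 : 57 3a 48 5d 20 ad
query mem[0x0d]=0x20, mem[0x08]=0x14, mem[0x09]=0x57, mem[0x16]=0x90, mem[0x13]=0x57

MEM[0x0d,0x08,0x09,0x16,0x13] = 20 14 57 90 57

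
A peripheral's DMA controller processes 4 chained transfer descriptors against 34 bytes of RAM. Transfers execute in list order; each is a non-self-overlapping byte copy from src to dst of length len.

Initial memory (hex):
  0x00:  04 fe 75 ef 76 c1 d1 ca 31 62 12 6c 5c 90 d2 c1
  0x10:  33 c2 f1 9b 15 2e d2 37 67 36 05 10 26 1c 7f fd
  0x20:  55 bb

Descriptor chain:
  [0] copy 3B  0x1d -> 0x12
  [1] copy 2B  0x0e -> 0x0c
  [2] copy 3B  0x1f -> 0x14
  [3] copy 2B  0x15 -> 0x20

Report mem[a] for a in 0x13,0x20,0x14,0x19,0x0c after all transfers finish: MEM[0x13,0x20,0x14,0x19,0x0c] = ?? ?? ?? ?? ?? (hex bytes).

MEM[0x13,0x20,0x14,0x19,0x0c] = 7f 55 fd 36 d2

#0 dst[0x12+3] := {0x1c,0x7f,0xfd}
#1 dst[0x0c+2] := {0xd2,0xc1}
#2 dst[0x14+3] := {0xfd,0x55,0xbb}
#3 dst[0x20+2] := {0x55,0xbb}
query mem[0x13]=0x7f, mem[0x20]=0x55, mem[0x14]=0xfd, mem[0x19]=0x36, mem[0x0c]=0xd2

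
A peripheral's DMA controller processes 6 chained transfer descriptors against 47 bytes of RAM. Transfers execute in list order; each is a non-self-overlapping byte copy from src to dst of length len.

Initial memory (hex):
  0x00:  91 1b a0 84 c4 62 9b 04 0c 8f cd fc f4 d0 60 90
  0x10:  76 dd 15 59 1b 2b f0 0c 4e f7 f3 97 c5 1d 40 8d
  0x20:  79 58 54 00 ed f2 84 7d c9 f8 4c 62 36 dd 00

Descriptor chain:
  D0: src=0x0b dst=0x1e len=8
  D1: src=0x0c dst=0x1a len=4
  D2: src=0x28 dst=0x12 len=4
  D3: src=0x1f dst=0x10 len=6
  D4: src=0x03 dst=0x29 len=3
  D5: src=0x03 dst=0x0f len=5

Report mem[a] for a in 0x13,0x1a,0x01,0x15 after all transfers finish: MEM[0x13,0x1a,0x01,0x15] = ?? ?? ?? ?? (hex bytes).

D0: mem[0x1e..0x25] <- [fc f4 d0 60 90 76 dd 15]
D1: mem[0x1a..0x1d] <- [f4 d0 60 90]
D2: mem[0x12..0x15] <- [c9 f8 4c 62]
D3: mem[0x10..0x15] <- [f4 d0 60 90 76 dd]
D4: mem[0x29..0x2b] <- [84 c4 62]
D5: mem[0x0f..0x13] <- [84 c4 62 9b 04]
query mem[0x13]=0x04, mem[0x1a]=0xf4, mem[0x01]=0x1b, mem[0x15]=0xdd

MEM[0x13,0x1a,0x01,0x15] = 04 f4 1b dd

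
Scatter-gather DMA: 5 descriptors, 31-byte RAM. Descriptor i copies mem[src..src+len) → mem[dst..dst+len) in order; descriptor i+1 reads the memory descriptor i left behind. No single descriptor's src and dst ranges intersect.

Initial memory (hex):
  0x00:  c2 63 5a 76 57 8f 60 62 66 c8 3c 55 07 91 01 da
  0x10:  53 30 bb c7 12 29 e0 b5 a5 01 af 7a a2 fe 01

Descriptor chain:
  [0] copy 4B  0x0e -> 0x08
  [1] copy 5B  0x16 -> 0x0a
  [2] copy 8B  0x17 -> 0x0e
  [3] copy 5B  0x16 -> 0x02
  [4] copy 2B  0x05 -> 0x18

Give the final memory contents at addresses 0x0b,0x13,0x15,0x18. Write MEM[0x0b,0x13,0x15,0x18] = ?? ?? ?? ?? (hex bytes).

D0: mem[0x08..0x0b] <- [01 da 53 30]
D1: mem[0x0a..0x0e] <- [e0 b5 a5 01 af]
D2: mem[0x0e..0x15] <- [b5 a5 01 af 7a a2 fe 01]
D3: mem[0x02..0x06] <- [e0 b5 a5 01 af]
D4: mem[0x18..0x19] <- [01 af]
query mem[0x0b]=0xb5, mem[0x13]=0xa2, mem[0x15]=0x01, mem[0x18]=0x01

MEM[0x0b,0x13,0x15,0x18] = b5 a2 01 01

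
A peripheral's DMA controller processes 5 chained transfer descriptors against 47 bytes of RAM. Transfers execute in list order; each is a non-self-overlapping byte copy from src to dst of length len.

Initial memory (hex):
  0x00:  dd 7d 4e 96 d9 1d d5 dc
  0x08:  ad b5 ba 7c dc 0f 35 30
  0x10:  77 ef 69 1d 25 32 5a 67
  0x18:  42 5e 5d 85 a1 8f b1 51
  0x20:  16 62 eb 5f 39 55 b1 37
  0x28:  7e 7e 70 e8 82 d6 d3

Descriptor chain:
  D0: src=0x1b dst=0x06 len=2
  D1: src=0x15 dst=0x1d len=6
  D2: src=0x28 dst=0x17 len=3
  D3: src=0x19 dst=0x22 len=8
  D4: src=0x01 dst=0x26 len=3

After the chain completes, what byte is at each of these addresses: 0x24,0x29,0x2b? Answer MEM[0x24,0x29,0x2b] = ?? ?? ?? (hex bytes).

MEM[0x24,0x29,0x2b] = 85 42 e8

#0 dst[0x06+2] := {0x85,0xa1}
#1 dst[0x1d+6] := {0x32,0x5a,0x67,0x42,0x5e,0x5d}
#2 dst[0x17+3] := {0x7e,0x7e,0x70}
#3 dst[0x22+8] := {0x70,0x5d,0x85,0xa1,0x32,0x5a,0x67,0x42}
#4 dst[0x26+3] := {0x7d,0x4e,0x96}
query mem[0x24]=0x85, mem[0x29]=0x42, mem[0x2b]=0xe8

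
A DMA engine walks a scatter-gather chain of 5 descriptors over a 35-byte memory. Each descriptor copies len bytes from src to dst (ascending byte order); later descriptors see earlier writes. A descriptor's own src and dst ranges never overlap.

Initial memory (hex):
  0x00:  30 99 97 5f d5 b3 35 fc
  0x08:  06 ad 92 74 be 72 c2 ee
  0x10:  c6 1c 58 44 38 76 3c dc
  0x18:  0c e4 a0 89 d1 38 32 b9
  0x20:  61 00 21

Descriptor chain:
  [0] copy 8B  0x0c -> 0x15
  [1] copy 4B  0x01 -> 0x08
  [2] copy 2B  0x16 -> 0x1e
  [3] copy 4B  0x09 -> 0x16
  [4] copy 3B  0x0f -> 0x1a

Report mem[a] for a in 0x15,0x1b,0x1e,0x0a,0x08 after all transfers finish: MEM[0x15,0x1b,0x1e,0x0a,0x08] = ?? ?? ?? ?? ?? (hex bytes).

[0] 0x0c->0x15 len=8 : be 72 c2 ee c6 1c 58 44
[1] 0x01->0x08 len=4 : 99 97 5f d5
[2] 0x16->0x1e len=2 : 72 c2
[3] 0x09->0x16 len=4 : 97 5f d5 be
[4] 0x0f->0x1a len=3 : ee c6 1c
query mem[0x15]=0xbe, mem[0x1b]=0xc6, mem[0x1e]=0x72, mem[0x0a]=0x5f, mem[0x08]=0x99

MEM[0x15,0x1b,0x1e,0x0a,0x08] = be c6 72 5f 99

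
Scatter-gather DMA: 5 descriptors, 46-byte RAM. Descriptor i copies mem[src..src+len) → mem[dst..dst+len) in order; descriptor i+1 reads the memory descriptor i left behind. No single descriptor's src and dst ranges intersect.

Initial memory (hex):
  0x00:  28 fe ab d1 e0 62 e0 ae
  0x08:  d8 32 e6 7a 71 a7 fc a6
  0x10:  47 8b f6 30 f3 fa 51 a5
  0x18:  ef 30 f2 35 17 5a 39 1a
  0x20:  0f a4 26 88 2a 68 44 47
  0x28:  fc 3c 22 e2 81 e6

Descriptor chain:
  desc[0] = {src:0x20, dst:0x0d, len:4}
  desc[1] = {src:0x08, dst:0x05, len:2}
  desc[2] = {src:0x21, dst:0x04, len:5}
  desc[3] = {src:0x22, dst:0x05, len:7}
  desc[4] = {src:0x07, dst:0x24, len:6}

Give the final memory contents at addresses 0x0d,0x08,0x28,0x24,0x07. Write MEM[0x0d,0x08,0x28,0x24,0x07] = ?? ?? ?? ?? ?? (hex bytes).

MEM[0x0d,0x08,0x28,0x24,0x07] = 0f 68 fc 2a 2a

[0] 0x20->0x0d len=4 : 0f a4 26 88
[1] 0x08->0x05 len=2 : d8 32
[2] 0x21->0x04 len=5 : a4 26 88 2a 68
[3] 0x22->0x05 len=7 : 26 88 2a 68 44 47 fc
[4] 0x07->0x24 len=6 : 2a 68 44 47 fc 71
query mem[0x0d]=0x0f, mem[0x08]=0x68, mem[0x28]=0xfc, mem[0x24]=0x2a, mem[0x07]=0x2a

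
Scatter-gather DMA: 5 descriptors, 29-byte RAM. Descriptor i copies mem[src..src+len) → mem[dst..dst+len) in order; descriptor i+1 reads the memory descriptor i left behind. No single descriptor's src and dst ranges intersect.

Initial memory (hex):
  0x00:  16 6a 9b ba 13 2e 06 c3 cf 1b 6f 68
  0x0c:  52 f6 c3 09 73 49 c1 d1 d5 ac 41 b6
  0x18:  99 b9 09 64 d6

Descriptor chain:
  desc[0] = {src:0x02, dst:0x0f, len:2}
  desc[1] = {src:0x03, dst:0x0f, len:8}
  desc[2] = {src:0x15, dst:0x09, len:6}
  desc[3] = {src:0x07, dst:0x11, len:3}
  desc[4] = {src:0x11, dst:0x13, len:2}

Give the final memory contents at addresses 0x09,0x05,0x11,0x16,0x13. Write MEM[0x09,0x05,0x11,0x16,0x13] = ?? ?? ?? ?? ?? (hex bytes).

  after D0: wrote 2B at 0x0f = 9bba
  after D1: wrote 8B at 0x0f = ba132e06c3cf1b6f
  after D2: wrote 6B at 0x09 = 1b6fb699b909
  after D3: wrote 3B at 0x11 = c3cf1b
  after D4: wrote 2B at 0x13 = c3cf
query mem[0x09]=0x1b, mem[0x05]=0x2e, mem[0x11]=0xc3, mem[0x16]=0x6f, mem[0x13]=0xc3

MEM[0x09,0x05,0x11,0x16,0x13] = 1b 2e c3 6f c3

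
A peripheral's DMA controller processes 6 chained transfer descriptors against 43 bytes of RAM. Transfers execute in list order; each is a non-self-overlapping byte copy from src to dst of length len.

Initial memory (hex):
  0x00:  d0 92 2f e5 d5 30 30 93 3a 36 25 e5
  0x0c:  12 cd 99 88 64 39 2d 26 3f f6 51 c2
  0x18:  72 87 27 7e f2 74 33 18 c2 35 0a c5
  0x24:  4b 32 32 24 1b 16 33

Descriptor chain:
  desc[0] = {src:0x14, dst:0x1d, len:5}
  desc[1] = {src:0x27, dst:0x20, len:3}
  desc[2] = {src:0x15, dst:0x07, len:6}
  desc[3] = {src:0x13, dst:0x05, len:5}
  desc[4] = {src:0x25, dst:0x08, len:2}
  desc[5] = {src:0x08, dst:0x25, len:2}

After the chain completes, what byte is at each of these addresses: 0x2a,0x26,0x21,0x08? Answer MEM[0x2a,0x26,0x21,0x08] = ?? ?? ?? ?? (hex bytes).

#0 dst[0x1d+5] := {0x3f,0xf6,0x51,0xc2,0x72}
#1 dst[0x20+3] := {0x24,0x1b,0x16}
#2 dst[0x07+6] := {0xf6,0x51,0xc2,0x72,0x87,0x27}
#3 dst[0x05+5] := {0x26,0x3f,0xf6,0x51,0xc2}
#4 dst[0x08+2] := {0x32,0x32}
#5 dst[0x25+2] := {0x32,0x32}
query mem[0x2a]=0x33, mem[0x26]=0x32, mem[0x21]=0x1b, mem[0x08]=0x32

MEM[0x2a,0x26,0x21,0x08] = 33 32 1b 32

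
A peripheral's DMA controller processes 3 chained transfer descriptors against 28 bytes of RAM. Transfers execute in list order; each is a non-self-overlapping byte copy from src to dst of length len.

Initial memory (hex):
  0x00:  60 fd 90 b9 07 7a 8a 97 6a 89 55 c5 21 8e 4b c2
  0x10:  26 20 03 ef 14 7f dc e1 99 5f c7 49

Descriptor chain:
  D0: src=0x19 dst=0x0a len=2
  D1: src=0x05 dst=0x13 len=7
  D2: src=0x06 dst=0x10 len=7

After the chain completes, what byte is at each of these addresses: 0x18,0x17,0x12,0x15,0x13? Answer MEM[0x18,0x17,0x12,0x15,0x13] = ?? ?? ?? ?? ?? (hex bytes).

MEM[0x18,0x17,0x12,0x15,0x13] = 5f 89 6a c7 89

  after D0: wrote 2B at 0x0a = 5fc7
  after D1: wrote 7B at 0x13 = 7a8a976a895fc7
  after D2: wrote 7B at 0x10 = 8a976a895fc721
query mem[0x18]=0x5f, mem[0x17]=0x89, mem[0x12]=0x6a, mem[0x15]=0xc7, mem[0x13]=0x89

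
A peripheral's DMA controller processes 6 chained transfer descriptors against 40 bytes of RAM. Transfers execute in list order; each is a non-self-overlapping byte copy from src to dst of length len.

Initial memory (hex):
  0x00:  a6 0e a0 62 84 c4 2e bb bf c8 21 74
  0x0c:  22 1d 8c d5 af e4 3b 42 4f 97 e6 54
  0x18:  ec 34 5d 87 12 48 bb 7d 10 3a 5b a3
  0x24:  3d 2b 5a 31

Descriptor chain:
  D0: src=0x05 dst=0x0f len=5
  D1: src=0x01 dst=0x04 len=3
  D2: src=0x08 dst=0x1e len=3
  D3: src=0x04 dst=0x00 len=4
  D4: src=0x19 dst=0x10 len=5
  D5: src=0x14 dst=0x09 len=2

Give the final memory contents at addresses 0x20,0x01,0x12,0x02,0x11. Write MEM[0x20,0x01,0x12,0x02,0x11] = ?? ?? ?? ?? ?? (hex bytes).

MEM[0x20,0x01,0x12,0x02,0x11] = 21 a0 87 62 5d

  after D0: wrote 5B at 0x0f = c42ebbbfc8
  after D1: wrote 3B at 0x04 = 0ea062
  after D2: wrote 3B at 0x1e = bfc821
  after D3: wrote 4B at 0x00 = 0ea062bb
  after D4: wrote 5B at 0x10 = 345d871248
  after D5: wrote 2B at 0x09 = 4897
query mem[0x20]=0x21, mem[0x01]=0xa0, mem[0x12]=0x87, mem[0x02]=0x62, mem[0x11]=0x5d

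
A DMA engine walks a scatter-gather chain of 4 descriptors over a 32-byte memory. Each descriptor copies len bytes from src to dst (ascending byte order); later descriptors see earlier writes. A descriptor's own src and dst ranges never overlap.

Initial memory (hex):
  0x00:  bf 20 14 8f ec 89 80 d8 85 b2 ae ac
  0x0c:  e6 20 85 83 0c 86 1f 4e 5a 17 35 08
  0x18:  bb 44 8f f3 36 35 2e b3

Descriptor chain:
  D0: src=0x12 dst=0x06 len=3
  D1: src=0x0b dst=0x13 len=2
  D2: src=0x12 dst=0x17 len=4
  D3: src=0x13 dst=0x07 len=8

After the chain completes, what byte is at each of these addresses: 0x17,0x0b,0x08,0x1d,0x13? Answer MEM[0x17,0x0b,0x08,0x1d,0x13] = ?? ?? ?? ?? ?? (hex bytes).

#0 dst[0x06+3] := {0x1f,0x4e,0x5a}
#1 dst[0x13+2] := {0xac,0xe6}
#2 dst[0x17+4] := {0x1f,0xac,0xe6,0x17}
#3 dst[0x07+8] := {0xac,0xe6,0x17,0x35,0x1f,0xac,0xe6,0x17}
query mem[0x17]=0x1f, mem[0x0b]=0x1f, mem[0x08]=0xe6, mem[0x1d]=0x35, mem[0x13]=0xac

MEM[0x17,0x0b,0x08,0x1d,0x13] = 1f 1f e6 35 ac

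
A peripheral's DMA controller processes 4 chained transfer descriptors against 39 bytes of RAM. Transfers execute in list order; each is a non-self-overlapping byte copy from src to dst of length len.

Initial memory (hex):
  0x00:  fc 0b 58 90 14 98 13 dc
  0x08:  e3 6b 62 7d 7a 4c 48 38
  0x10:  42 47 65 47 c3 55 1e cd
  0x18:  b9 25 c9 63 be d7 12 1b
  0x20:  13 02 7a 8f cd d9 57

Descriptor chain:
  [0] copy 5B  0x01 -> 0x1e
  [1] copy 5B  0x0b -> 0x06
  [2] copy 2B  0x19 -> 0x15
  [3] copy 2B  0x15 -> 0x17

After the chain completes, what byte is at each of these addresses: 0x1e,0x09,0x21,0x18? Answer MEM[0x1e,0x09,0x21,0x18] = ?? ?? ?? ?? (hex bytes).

MEM[0x1e,0x09,0x21,0x18] = 0b 48 14 c9

D0: mem[0x1e..0x22] <- [0b 58 90 14 98]
D1: mem[0x06..0x0a] <- [7d 7a 4c 48 38]
D2: mem[0x15..0x16] <- [25 c9]
D3: mem[0x17..0x18] <- [25 c9]
query mem[0x1e]=0x0b, mem[0x09]=0x48, mem[0x21]=0x14, mem[0x18]=0xc9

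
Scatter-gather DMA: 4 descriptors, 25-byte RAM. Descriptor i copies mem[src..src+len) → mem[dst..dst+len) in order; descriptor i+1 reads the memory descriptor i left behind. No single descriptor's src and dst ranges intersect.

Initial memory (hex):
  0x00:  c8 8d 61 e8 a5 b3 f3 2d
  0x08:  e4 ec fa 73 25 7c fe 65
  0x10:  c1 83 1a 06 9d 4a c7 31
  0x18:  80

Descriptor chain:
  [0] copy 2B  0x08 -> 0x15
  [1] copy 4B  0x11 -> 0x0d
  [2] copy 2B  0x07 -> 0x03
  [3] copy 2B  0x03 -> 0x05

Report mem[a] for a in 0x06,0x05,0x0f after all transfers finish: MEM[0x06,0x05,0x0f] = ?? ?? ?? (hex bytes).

MEM[0x06,0x05,0x0f] = e4 2d 06

#0 dst[0x15+2] := {0xe4,0xec}
#1 dst[0x0d+4] := {0x83,0x1a,0x06,0x9d}
#2 dst[0x03+2] := {0x2d,0xe4}
#3 dst[0x05+2] := {0x2d,0xe4}
query mem[0x06]=0xe4, mem[0x05]=0x2d, mem[0x0f]=0x06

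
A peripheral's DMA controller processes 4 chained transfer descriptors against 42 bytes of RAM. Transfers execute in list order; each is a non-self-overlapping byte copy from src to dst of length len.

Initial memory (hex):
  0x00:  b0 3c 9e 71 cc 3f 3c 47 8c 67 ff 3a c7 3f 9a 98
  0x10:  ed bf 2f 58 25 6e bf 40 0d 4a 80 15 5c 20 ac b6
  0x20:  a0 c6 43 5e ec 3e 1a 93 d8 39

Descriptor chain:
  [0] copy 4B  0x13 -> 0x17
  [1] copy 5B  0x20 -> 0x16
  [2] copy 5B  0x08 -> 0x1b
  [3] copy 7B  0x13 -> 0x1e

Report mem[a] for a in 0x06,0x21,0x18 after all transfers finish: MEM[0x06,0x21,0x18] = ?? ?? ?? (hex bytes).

MEM[0x06,0x21,0x18] = 3c a0 43

D0: mem[0x17..0x1a] <- [58 25 6e bf]
D1: mem[0x16..0x1a] <- [a0 c6 43 5e ec]
D2: mem[0x1b..0x1f] <- [8c 67 ff 3a c7]
D3: mem[0x1e..0x24] <- [58 25 6e a0 c6 43 5e]
query mem[0x06]=0x3c, mem[0x21]=0xa0, mem[0x18]=0x43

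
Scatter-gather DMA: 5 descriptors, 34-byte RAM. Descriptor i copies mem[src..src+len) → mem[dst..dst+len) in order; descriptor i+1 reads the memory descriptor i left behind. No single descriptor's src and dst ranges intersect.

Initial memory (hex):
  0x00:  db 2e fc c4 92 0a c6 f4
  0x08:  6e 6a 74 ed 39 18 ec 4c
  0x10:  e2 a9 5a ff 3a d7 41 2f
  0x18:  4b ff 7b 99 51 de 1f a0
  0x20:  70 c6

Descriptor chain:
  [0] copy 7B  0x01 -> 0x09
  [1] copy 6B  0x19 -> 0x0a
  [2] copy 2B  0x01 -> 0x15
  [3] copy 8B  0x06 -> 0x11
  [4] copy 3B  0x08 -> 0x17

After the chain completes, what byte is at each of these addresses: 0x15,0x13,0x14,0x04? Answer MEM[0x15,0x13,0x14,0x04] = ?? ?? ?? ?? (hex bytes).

MEM[0x15,0x13,0x14,0x04] = ff 6e 2e 92

#0 dst[0x09+7] := {0x2e,0xfc,0xc4,0x92,0x0a,0xc6,0xf4}
#1 dst[0x0a+6] := {0xff,0x7b,0x99,0x51,0xde,0x1f}
#2 dst[0x15+2] := {0x2e,0xfc}
#3 dst[0x11+8] := {0xc6,0xf4,0x6e,0x2e,0xff,0x7b,0x99,0x51}
#4 dst[0x17+3] := {0x6e,0x2e,0xff}
query mem[0x15]=0xff, mem[0x13]=0x6e, mem[0x14]=0x2e, mem[0x04]=0x92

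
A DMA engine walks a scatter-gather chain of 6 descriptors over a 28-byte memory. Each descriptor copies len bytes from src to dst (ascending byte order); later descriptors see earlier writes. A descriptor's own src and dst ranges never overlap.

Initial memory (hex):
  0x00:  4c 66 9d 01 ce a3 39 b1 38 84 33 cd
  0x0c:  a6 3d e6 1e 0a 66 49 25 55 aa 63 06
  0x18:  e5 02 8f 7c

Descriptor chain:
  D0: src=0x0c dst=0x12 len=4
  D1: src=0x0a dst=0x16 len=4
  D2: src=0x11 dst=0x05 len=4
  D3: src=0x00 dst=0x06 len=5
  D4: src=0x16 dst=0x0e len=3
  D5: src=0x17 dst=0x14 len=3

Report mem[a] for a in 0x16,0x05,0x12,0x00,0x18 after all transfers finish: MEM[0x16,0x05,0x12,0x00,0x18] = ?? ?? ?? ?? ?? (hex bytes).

MEM[0x16,0x05,0x12,0x00,0x18] = 3d 66 a6 4c a6

#0 dst[0x12+4] := {0xa6,0x3d,0xe6,0x1e}
#1 dst[0x16+4] := {0x33,0xcd,0xa6,0x3d}
#2 dst[0x05+4] := {0x66,0xa6,0x3d,0xe6}
#3 dst[0x06+5] := {0x4c,0x66,0x9d,0x01,0xce}
#4 dst[0x0e+3] := {0x33,0xcd,0xa6}
#5 dst[0x14+3] := {0xcd,0xa6,0x3d}
query mem[0x16]=0x3d, mem[0x05]=0x66, mem[0x12]=0xa6, mem[0x00]=0x4c, mem[0x18]=0xa6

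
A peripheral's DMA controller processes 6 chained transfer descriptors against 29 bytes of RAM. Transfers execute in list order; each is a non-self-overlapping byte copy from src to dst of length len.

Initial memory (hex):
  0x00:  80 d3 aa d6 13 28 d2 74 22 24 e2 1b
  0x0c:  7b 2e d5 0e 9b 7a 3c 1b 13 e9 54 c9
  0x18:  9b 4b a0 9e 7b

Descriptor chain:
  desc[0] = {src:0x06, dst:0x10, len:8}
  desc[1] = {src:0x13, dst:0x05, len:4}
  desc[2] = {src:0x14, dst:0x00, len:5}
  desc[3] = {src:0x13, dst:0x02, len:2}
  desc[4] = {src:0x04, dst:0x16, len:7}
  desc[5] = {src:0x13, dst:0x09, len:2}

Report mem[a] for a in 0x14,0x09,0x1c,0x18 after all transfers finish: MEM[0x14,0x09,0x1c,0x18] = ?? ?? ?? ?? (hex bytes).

  after D0: wrote 8B at 0x10 = d2742224e21b7b2e
  after D1: wrote 4B at 0x05 = 24e21b7b
  after D2: wrote 5B at 0x00 = e21b7b2e9b
  after D3: wrote 2B at 0x02 = 24e2
  after D4: wrote 7B at 0x16 = 9b24e21b7b24e2
  after D5: wrote 2B at 0x09 = 24e2
query mem[0x14]=0xe2, mem[0x09]=0x24, mem[0x1c]=0xe2, mem[0x18]=0xe2

MEM[0x14,0x09,0x1c,0x18] = e2 24 e2 e2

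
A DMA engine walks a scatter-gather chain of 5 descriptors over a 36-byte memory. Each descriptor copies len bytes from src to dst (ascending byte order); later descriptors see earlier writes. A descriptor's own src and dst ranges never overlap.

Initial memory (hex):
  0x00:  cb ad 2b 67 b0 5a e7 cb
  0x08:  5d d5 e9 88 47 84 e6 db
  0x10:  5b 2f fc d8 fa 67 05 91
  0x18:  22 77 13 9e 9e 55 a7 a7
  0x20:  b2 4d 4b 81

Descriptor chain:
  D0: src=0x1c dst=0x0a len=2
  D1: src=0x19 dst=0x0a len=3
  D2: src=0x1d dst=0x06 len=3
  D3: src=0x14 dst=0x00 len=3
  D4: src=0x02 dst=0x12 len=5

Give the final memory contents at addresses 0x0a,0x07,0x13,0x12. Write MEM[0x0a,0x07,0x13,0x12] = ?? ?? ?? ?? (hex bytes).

MEM[0x0a,0x07,0x13,0x12] = 77 a7 67 05

#0 dst[0x0a+2] := {0x9e,0x55}
#1 dst[0x0a+3] := {0x77,0x13,0x9e}
#2 dst[0x06+3] := {0x55,0xa7,0xa7}
#3 dst[0x00+3] := {0xfa,0x67,0x05}
#4 dst[0x12+5] := {0x05,0x67,0xb0,0x5a,0x55}
query mem[0x0a]=0x77, mem[0x07]=0xa7, mem[0x13]=0x67, mem[0x12]=0x05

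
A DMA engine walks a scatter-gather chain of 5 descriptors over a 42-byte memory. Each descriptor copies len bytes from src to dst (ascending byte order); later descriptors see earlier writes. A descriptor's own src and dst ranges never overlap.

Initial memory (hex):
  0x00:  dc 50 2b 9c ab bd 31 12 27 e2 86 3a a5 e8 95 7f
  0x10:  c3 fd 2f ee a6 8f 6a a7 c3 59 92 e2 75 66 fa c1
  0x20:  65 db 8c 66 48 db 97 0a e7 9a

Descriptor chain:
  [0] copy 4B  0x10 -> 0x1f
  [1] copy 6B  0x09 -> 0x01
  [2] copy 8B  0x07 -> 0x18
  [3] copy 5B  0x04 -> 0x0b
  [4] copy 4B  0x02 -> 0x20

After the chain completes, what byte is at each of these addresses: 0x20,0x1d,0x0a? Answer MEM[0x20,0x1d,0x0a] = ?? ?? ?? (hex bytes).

#0 dst[0x1f+4] := {0xc3,0xfd,0x2f,0xee}
#1 dst[0x01+6] := {0xe2,0x86,0x3a,0xa5,0xe8,0x95}
#2 dst[0x18+8] := {0x12,0x27,0xe2,0x86,0x3a,0xa5,0xe8,0x95}
#3 dst[0x0b+5] := {0xa5,0xe8,0x95,0x12,0x27}
#4 dst[0x20+4] := {0x86,0x3a,0xa5,0xe8}
query mem[0x20]=0x86, mem[0x1d]=0xa5, mem[0x0a]=0x86

MEM[0x20,0x1d,0x0a] = 86 a5 86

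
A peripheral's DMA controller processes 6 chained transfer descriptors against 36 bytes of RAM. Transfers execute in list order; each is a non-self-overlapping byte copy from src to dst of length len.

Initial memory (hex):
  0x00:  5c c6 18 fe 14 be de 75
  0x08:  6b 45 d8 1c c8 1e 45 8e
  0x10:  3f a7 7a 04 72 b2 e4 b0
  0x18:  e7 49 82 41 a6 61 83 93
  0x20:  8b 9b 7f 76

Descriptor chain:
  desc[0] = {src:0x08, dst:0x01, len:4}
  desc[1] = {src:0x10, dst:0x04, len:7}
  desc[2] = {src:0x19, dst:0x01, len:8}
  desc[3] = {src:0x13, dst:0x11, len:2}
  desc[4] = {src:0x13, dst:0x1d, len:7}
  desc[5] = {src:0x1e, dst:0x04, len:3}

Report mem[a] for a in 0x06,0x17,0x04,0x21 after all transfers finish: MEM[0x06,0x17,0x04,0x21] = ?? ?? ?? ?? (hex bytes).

  after D0: wrote 4B at 0x01 = 6b45d81c
  after D1: wrote 7B at 0x04 = 3fa77a0472b2e4
  after D2: wrote 8B at 0x01 = 498241a66183938b
  after D3: wrote 2B at 0x11 = 0472
  after D4: wrote 7B at 0x1d = 0472b2e4b0e749
  after D5: wrote 3B at 0x04 = 72b2e4
query mem[0x06]=0xe4, mem[0x17]=0xb0, mem[0x04]=0x72, mem[0x21]=0xb0

MEM[0x06,0x17,0x04,0x21] = e4 b0 72 b0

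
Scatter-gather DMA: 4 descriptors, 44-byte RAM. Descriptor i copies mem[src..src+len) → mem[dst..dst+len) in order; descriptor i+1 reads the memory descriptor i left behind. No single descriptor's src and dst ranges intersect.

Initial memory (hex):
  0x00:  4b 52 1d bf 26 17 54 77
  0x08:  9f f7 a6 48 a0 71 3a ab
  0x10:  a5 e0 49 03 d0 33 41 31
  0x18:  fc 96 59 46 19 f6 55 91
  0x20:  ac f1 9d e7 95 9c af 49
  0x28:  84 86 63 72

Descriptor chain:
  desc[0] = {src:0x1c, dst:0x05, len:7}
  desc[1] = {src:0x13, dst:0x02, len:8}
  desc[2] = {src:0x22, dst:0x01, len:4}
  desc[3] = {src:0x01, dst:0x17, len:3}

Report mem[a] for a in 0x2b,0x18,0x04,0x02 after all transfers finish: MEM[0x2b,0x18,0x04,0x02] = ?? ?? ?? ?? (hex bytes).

  after D0: wrote 7B at 0x05 = 19f65591acf19d
  after D1: wrote 8B at 0x02 = 03d0334131fc9659
  after D2: wrote 4B at 0x01 = 9de7959c
  after D3: wrote 3B at 0x17 = 9de795
query mem[0x2b]=0x72, mem[0x18]=0xe7, mem[0x04]=0x9c, mem[0x02]=0xe7

MEM[0x2b,0x18,0x04,0x02] = 72 e7 9c e7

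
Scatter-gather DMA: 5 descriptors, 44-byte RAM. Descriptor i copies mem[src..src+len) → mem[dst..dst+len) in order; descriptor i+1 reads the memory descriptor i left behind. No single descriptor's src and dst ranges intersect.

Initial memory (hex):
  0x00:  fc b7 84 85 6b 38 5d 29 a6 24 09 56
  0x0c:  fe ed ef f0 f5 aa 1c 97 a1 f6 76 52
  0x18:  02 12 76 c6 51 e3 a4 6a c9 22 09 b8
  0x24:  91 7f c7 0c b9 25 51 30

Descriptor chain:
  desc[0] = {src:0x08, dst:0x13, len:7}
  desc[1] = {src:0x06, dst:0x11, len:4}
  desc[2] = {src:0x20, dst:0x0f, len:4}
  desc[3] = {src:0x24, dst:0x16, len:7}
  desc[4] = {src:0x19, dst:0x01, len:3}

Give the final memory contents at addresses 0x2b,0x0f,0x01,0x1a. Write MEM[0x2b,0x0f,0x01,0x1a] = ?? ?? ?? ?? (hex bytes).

MEM[0x2b,0x0f,0x01,0x1a] = 30 c9 0c b9

#0 dst[0x13+7] := {0xa6,0x24,0x09,0x56,0xfe,0xed,0xef}
#1 dst[0x11+4] := {0x5d,0x29,0xa6,0x24}
#2 dst[0x0f+4] := {0xc9,0x22,0x09,0xb8}
#3 dst[0x16+7] := {0x91,0x7f,0xc7,0x0c,0xb9,0x25,0x51}
#4 dst[0x01+3] := {0x0c,0xb9,0x25}
query mem[0x2b]=0x30, mem[0x0f]=0xc9, mem[0x01]=0x0c, mem[0x1a]=0xb9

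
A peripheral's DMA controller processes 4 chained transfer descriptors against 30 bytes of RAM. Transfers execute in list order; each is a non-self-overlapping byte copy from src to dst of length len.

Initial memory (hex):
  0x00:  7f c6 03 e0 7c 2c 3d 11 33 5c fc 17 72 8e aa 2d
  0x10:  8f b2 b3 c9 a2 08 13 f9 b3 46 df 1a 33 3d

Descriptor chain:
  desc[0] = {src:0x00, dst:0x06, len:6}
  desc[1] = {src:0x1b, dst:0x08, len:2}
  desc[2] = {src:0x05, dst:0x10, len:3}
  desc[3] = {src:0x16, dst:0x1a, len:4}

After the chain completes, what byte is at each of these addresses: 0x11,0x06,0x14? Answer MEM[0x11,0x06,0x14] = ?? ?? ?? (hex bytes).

D0: mem[0x06..0x0b] <- [7f c6 03 e0 7c 2c]
D1: mem[0x08..0x09] <- [1a 33]
D2: mem[0x10..0x12] <- [2c 7f c6]
D3: mem[0x1a..0x1d] <- [13 f9 b3 46]
query mem[0x11]=0x7f, mem[0x06]=0x7f, mem[0x14]=0xa2

MEM[0x11,0x06,0x14] = 7f 7f a2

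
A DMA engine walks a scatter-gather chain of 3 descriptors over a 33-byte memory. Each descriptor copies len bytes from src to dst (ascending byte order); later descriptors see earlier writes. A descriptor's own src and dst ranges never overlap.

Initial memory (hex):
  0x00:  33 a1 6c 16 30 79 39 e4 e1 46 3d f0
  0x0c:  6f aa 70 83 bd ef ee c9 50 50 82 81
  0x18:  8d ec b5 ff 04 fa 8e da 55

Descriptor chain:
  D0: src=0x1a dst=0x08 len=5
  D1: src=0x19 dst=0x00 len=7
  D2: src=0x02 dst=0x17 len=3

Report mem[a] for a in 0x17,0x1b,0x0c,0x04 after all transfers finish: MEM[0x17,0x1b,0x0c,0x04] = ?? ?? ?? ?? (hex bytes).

  after D0: wrote 5B at 0x08 = b5ff04fa8e
  after D1: wrote 7B at 0x00 = ecb5ff04fa8eda
  after D2: wrote 3B at 0x17 = ff04fa
query mem[0x17]=0xff, mem[0x1b]=0xff, mem[0x0c]=0x8e, mem[0x04]=0xfa

MEM[0x17,0x1b,0x0c,0x04] = ff ff 8e fa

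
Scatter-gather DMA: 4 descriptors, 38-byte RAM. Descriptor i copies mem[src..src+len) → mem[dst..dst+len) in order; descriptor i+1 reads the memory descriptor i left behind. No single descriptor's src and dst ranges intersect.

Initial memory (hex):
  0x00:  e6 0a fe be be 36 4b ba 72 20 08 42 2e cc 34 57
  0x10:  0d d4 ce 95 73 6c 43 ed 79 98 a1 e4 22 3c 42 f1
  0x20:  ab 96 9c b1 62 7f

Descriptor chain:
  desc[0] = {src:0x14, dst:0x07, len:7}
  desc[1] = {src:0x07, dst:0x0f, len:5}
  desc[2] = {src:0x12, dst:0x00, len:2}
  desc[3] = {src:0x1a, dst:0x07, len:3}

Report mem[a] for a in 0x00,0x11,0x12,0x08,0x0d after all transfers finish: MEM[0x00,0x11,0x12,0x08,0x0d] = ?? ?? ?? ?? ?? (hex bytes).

  after D0: wrote 7B at 0x07 = 736c43ed7998a1
  after D1: wrote 5B at 0x0f = 736c43ed79
  after D2: wrote 2B at 0x00 = ed79
  after D3: wrote 3B at 0x07 = a1e422
query mem[0x00]=0xed, mem[0x11]=0x43, mem[0x12]=0xed, mem[0x08]=0xe4, mem[0x0d]=0xa1

MEM[0x00,0x11,0x12,0x08,0x0d] = ed 43 ed e4 a1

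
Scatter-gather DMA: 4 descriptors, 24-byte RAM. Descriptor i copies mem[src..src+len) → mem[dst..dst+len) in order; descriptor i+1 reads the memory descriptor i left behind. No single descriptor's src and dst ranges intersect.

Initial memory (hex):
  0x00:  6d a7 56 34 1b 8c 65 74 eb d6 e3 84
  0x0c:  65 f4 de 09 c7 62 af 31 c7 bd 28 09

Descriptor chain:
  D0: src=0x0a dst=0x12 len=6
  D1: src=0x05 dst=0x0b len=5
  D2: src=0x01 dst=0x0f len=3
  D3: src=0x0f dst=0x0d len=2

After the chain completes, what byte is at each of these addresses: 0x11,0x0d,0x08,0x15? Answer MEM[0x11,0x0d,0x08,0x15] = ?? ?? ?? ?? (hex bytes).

MEM[0x11,0x0d,0x08,0x15] = 34 a7 eb f4

  after D0: wrote 6B at 0x12 = e38465f4de09
  after D1: wrote 5B at 0x0b = 8c6574ebd6
  after D2: wrote 3B at 0x0f = a75634
  after D3: wrote 2B at 0x0d = a756
query mem[0x11]=0x34, mem[0x0d]=0xa7, mem[0x08]=0xeb, mem[0x15]=0xf4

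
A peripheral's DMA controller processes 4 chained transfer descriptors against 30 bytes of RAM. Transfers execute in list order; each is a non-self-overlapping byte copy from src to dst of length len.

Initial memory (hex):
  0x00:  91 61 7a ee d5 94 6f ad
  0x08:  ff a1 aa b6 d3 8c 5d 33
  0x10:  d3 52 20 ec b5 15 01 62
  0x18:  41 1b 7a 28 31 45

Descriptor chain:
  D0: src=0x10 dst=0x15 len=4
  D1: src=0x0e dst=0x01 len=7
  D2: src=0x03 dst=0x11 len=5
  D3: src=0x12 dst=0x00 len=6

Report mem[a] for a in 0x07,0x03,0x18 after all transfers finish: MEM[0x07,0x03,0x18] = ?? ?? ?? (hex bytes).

#0 dst[0x15+4] := {0xd3,0x52,0x20,0xec}
#1 dst[0x01+7] := {0x5d,0x33,0xd3,0x52,0x20,0xec,0xb5}
#2 dst[0x11+5] := {0xd3,0x52,0x20,0xec,0xb5}
#3 dst[0x00+6] := {0x52,0x20,0xec,0xb5,0x52,0x20}
query mem[0x07]=0xb5, mem[0x03]=0xb5, mem[0x18]=0xec

MEM[0x07,0x03,0x18] = b5 b5 ec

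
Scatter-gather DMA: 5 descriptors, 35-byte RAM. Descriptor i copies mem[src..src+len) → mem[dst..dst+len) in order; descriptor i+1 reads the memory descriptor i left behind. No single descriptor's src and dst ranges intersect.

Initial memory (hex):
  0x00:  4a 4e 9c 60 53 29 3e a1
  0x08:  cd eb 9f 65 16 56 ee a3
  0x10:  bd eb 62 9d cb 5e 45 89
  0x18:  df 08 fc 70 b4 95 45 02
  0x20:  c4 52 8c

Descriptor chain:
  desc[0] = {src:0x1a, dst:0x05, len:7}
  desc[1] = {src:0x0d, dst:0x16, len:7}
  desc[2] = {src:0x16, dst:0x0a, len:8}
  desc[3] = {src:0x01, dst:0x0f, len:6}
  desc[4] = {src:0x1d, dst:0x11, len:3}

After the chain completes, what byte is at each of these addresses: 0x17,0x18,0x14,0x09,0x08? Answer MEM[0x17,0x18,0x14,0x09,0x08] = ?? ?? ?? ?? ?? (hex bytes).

MEM[0x17,0x18,0x14,0x09,0x08] = ee a3 70 45 95

D0: mem[0x05..0x0b] <- [fc 70 b4 95 45 02 c4]
D1: mem[0x16..0x1c] <- [56 ee a3 bd eb 62 9d]
D2: mem[0x0a..0x11] <- [56 ee a3 bd eb 62 9d 95]
D3: mem[0x0f..0x14] <- [4e 9c 60 53 fc 70]
D4: mem[0x11..0x13] <- [95 45 02]
query mem[0x17]=0xee, mem[0x18]=0xa3, mem[0x14]=0x70, mem[0x09]=0x45, mem[0x08]=0x95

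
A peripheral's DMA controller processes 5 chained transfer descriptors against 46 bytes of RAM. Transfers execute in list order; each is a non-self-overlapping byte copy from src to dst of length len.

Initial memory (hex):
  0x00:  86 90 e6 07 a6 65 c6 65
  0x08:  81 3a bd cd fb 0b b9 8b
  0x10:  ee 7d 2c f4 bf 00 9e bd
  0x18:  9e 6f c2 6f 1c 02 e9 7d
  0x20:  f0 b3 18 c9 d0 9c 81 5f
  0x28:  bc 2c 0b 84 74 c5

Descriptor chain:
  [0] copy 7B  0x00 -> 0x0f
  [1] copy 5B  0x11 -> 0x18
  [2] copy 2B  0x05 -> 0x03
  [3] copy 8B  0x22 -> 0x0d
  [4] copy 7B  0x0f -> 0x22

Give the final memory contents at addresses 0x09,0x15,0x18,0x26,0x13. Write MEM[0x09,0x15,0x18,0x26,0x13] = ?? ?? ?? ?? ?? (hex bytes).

  after D0: wrote 7B at 0x0f = 8690e607a665c6
  after D1: wrote 5B at 0x18 = e607a665c6
  after D2: wrote 2B at 0x03 = 65c6
  after D3: wrote 8B at 0x0d = 18c9d09c815fbc2c
  after D4: wrote 7B at 0x22 = d09c815fbc2cc6
query mem[0x09]=0x3a, mem[0x15]=0xc6, mem[0x18]=0xe6, mem[0x26]=0xbc, mem[0x13]=0xbc

MEM[0x09,0x15,0x18,0x26,0x13] = 3a c6 e6 bc bc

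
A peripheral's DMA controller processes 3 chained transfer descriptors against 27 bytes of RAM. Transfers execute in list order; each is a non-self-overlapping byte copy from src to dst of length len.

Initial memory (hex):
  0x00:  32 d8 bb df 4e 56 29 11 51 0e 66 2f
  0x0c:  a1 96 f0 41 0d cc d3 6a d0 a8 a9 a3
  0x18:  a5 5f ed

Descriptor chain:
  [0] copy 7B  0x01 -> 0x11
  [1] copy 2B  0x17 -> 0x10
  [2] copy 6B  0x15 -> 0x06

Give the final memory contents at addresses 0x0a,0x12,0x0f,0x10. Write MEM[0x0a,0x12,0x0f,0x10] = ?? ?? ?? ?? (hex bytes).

[0] 0x01->0x11 len=7 : d8 bb df 4e 56 29 11
[1] 0x17->0x10 len=2 : 11 a5
[2] 0x15->0x06 len=6 : 56 29 11 a5 5f ed
query mem[0x0a]=0x5f, mem[0x12]=0xbb, mem[0x0f]=0x41, mem[0x10]=0x11

MEM[0x0a,0x12,0x0f,0x10] = 5f bb 41 11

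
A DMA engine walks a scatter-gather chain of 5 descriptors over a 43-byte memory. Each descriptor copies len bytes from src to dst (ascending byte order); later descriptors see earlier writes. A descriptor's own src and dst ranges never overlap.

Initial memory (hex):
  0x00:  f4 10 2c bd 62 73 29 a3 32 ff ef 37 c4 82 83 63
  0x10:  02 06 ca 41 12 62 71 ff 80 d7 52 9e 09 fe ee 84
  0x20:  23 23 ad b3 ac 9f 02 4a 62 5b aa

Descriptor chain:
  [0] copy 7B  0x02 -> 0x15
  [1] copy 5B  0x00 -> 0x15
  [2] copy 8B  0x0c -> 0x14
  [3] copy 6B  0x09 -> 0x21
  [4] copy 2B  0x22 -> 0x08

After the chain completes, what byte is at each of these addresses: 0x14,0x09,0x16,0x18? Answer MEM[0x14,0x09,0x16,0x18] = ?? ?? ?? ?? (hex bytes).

  after D0: wrote 7B at 0x15 = 2cbd627329a332
  after D1: wrote 5B at 0x15 = f4102cbd62
  after D2: wrote 8B at 0x14 = c48283630206ca41
  after D3: wrote 6B at 0x21 = ffef37c48283
  after D4: wrote 2B at 0x08 = ef37
query mem[0x14]=0xc4, mem[0x09]=0x37, mem[0x16]=0x83, mem[0x18]=0x02

MEM[0x14,0x09,0x16,0x18] = c4 37 83 02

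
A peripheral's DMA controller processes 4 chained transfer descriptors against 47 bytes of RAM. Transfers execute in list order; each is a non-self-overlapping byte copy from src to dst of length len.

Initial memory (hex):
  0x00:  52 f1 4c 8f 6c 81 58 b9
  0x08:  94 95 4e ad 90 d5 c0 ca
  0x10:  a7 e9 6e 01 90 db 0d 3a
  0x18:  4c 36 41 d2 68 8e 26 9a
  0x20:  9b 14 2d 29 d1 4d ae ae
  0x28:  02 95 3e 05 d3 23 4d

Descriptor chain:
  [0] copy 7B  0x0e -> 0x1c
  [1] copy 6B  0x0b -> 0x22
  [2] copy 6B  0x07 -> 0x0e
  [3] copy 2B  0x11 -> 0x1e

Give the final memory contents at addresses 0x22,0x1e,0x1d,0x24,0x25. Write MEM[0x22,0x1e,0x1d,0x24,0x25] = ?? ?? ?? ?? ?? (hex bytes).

D0: mem[0x1c..0x22] <- [c0 ca a7 e9 6e 01 90]
D1: mem[0x22..0x27] <- [ad 90 d5 c0 ca a7]
D2: mem[0x0e..0x13] <- [b9 94 95 4e ad 90]
D3: mem[0x1e..0x1f] <- [4e ad]
query mem[0x22]=0xad, mem[0x1e]=0x4e, mem[0x1d]=0xca, mem[0x24]=0xd5, mem[0x25]=0xc0

MEM[0x22,0x1e,0x1d,0x24,0x25] = ad 4e ca d5 c0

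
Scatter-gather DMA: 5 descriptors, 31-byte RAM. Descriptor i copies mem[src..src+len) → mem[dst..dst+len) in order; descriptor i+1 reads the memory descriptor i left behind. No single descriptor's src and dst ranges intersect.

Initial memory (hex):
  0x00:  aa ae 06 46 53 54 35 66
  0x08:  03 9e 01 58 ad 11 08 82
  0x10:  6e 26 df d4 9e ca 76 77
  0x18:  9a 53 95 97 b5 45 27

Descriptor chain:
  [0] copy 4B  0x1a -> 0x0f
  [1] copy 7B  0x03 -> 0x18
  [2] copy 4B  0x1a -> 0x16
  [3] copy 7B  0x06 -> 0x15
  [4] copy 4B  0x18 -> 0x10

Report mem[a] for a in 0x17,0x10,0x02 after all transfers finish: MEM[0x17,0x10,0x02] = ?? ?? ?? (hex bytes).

#0 dst[0x0f+4] := {0x95,0x97,0xb5,0x45}
#1 dst[0x18+7] := {0x46,0x53,0x54,0x35,0x66,0x03,0x9e}
#2 dst[0x16+4] := {0x54,0x35,0x66,0x03}
#3 dst[0x15+7] := {0x35,0x66,0x03,0x9e,0x01,0x58,0xad}
#4 dst[0x10+4] := {0x9e,0x01,0x58,0xad}
query mem[0x17]=0x03, mem[0x10]=0x9e, mem[0x02]=0x06

MEM[0x17,0x10,0x02] = 03 9e 06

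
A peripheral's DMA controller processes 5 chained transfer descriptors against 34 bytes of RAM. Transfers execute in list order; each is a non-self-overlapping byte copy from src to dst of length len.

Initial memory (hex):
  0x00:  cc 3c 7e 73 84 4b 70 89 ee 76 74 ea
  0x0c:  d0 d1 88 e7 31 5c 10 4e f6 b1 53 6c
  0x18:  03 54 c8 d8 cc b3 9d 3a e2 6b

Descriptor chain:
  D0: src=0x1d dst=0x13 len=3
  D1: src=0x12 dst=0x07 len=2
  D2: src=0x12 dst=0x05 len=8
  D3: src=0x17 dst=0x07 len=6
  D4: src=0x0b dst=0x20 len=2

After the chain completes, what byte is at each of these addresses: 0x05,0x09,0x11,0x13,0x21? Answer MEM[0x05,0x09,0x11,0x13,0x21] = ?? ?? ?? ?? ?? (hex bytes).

MEM[0x05,0x09,0x11,0x13,0x21] = 10 54 5c b3 cc

[0] 0x1d->0x13 len=3 : b3 9d 3a
[1] 0x12->0x07 len=2 : 10 b3
[2] 0x12->0x05 len=8 : 10 b3 9d 3a 53 6c 03 54
[3] 0x17->0x07 len=6 : 6c 03 54 c8 d8 cc
[4] 0x0b->0x20 len=2 : d8 cc
query mem[0x05]=0x10, mem[0x09]=0x54, mem[0x11]=0x5c, mem[0x13]=0xb3, mem[0x21]=0xcc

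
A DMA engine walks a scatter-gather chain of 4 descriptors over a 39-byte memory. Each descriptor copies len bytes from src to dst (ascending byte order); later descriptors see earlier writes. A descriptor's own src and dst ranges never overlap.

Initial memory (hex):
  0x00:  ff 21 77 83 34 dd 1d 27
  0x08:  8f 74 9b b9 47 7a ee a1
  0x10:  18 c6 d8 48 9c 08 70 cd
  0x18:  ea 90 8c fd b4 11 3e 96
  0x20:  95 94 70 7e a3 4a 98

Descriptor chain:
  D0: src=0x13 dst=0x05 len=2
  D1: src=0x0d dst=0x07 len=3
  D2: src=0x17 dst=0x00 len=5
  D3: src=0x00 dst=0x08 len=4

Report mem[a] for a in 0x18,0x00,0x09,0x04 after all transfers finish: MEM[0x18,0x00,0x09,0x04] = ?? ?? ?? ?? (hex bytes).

  after D0: wrote 2B at 0x05 = 489c
  after D1: wrote 3B at 0x07 = 7aeea1
  after D2: wrote 5B at 0x00 = cdea908cfd
  after D3: wrote 4B at 0x08 = cdea908c
query mem[0x18]=0xea, mem[0x00]=0xcd, mem[0x09]=0xea, mem[0x04]=0xfd

MEM[0x18,0x00,0x09,0x04] = ea cd ea fd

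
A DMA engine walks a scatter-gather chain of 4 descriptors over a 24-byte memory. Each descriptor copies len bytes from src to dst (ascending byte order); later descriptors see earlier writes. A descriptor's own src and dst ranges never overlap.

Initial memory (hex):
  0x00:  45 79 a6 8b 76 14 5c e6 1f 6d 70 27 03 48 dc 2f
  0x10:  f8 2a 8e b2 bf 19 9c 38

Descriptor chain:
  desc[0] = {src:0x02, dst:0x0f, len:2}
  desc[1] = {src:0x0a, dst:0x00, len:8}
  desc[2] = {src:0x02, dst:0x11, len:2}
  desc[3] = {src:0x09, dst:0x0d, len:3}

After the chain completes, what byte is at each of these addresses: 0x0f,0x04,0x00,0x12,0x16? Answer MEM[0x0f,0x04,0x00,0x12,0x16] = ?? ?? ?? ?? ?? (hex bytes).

  after D0: wrote 2B at 0x0f = a68b
  after D1: wrote 8B at 0x00 = 70270348dca68b2a
  after D2: wrote 2B at 0x11 = 0348
  after D3: wrote 3B at 0x0d = 6d7027
query mem[0x0f]=0x27, mem[0x04]=0xdc, mem[0x00]=0x70, mem[0x12]=0x48, mem[0x16]=0x9c

MEM[0x0f,0x04,0x00,0x12,0x16] = 27 dc 70 48 9c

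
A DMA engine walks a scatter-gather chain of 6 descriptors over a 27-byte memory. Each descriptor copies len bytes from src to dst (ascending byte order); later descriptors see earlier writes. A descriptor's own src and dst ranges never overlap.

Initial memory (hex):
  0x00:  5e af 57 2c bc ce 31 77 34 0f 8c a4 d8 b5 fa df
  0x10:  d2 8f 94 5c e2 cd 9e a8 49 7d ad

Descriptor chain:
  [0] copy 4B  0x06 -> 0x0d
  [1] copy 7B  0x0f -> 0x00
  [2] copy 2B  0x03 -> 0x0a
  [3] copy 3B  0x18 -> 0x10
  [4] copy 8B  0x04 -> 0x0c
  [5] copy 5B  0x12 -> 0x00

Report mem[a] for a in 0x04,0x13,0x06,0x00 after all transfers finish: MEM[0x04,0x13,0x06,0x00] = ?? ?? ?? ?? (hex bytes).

MEM[0x04,0x13,0x06,0x00] = 9e 5c cd 94

#0 dst[0x0d+4] := {0x31,0x77,0x34,0x0f}
#1 dst[0x00+7] := {0x34,0x0f,0x8f,0x94,0x5c,0xe2,0xcd}
#2 dst[0x0a+2] := {0x94,0x5c}
#3 dst[0x10+3] := {0x49,0x7d,0xad}
#4 dst[0x0c+8] := {0x5c,0xe2,0xcd,0x77,0x34,0x0f,0x94,0x5c}
#5 dst[0x00+5] := {0x94,0x5c,0xe2,0xcd,0x9e}
query mem[0x04]=0x9e, mem[0x13]=0x5c, mem[0x06]=0xcd, mem[0x00]=0x94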